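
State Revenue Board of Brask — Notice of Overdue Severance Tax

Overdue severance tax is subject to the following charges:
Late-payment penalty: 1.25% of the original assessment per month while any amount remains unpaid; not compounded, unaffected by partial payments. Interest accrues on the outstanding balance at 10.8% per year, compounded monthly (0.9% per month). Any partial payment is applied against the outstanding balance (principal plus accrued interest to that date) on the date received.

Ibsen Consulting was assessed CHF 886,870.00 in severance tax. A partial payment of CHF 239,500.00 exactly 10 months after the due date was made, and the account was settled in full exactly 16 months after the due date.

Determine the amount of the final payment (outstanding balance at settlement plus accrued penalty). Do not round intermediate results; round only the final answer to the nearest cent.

Balance at month 10: CHF 886,870.0000 × (1 + 0.009)^10 = CHF 969,999.7598…
After CHF 239,500.00 payment: CHF 969,999.7598… − CHF 239,500.00 = CHF 730,499.7598…
Balance at month 16: CHF 730,499.7598… × (1 + 0.009)^6 = CHF 770,845.0268…
Penalty: 16 × 1.25% × CHF 886,870.00 = CHF 177,374.00
Final settlement = outstanding balance + penalty = CHF 770,845.0268… + CHF 177,374.00 = CHF 948,219.03

CHF 948,219.03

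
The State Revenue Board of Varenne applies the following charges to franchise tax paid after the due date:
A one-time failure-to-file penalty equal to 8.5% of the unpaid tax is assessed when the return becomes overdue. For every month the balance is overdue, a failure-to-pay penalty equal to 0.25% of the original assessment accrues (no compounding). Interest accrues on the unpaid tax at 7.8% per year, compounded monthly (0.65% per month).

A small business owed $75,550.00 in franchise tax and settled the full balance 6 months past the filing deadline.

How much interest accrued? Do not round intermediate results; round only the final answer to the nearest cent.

$2,994.75

Interest: $75,550.00 × ((1 + 0.0065)^6 − 1) = $75,550.00 × 0.0396393… = $2,994.7468…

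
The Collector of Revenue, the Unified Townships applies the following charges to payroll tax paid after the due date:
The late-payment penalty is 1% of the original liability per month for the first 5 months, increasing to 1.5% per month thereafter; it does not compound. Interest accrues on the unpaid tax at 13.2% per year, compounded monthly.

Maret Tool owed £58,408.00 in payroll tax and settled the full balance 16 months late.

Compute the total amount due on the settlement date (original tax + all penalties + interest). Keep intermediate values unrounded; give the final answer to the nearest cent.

£82,138.75

Penalty, months 1–5: 5 × 1% × £58,408.00 = £2,920.40
Penalty, months 6–16: 11 × 1.5% × £58,408.00 = £9,637.32
Interest (13.2%/yr ÷ 12 = 1.1%/month): £58,408.00 × ((1 + 0.011)^16 − 1) = £11,173.0255…
Total = £58,408.00 + £12,557.7200 + £11,173.0255… = £82,138.75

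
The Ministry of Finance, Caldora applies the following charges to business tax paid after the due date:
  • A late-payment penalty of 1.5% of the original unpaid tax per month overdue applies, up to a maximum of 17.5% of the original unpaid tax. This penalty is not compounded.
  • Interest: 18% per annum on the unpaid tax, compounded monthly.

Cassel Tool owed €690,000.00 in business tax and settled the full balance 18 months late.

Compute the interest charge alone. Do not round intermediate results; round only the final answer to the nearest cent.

€212,065.04

Interest (18%/yr ÷ 12 = 1.5%/month): €690,000.00 × ((1 + 0.015)^18 − 1) = €212,065.0387…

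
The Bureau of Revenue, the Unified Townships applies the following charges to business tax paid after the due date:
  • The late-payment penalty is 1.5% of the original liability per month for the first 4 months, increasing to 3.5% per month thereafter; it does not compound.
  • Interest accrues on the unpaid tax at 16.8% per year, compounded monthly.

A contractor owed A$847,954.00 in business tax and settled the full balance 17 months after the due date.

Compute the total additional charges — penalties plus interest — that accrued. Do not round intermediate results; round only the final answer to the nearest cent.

A$662,775.07

Penalty, months 1–4: 4 × 1.5% × A$847,954.00 = A$50,877.24
Penalty, months 5–17: 13 × 3.5% × A$847,954.00 = A$385,819.07
Interest (16.8%/yr ÷ 12 = 1.4%/month): A$847,954.00 × ((1 + 0.014)^17 − 1) = A$226,078.7595…
Penalties + interest = A$436,696.3100 + A$226,078.7595… = A$662,775.07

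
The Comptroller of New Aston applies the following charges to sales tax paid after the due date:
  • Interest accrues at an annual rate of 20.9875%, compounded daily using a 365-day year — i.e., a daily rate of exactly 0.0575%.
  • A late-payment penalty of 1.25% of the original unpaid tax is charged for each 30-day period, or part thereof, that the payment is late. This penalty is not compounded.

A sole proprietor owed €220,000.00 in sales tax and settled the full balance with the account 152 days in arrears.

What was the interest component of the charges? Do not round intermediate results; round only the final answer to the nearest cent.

€20,087.26

Interest: €220,000.00 × ((1 + 0.000575)^152 − 1) = €220,000.00 × 0.09130571… = €20,087.2571…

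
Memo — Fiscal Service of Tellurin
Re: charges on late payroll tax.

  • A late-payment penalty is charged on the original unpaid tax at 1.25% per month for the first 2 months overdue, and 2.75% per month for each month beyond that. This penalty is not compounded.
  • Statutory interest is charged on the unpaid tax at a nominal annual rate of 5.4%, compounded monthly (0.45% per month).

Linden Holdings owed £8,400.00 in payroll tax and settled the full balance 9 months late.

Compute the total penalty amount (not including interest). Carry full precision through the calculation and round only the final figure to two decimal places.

£1,827.00

Penalty, months 1–2: 2 × 1.25% × £8,400.00 = £210.00
Penalty, months 3–9: 7 × 2.75% × £8,400.00 = £1,617.00
Total penalty = £210.00 + £1,617.00 = £1,827.00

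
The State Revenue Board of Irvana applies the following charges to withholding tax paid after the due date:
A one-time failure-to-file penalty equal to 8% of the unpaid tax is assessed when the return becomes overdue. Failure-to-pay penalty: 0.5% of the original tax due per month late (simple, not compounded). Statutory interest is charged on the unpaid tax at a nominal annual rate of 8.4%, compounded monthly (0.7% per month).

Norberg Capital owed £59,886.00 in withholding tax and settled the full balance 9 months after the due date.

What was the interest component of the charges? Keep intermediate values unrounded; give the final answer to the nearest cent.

£3,880.20

Interest: £59,886.00 × ((1 + 0.007)^9 − 1) = £59,886.00 × 0.0647931… = £3,880.2006…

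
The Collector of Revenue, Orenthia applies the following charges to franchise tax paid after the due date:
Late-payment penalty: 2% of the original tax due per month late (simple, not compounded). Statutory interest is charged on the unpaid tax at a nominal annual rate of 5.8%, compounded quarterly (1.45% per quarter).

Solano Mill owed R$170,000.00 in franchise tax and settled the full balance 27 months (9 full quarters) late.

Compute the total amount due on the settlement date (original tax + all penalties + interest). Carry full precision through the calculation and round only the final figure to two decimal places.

Late-payment penalty = 2% × R$170,000.00 × 27 mo = R$91,800.00
Interest: R$170,000.00 × ((1 + 0.0145)^9 − 1) = R$170,000.00 × 0.1383307… = R$23,516.2251…
Total = R$170,000.00 + R$91,800.0000 + R$23,516.2251… = R$285,316.23

R$285,316.23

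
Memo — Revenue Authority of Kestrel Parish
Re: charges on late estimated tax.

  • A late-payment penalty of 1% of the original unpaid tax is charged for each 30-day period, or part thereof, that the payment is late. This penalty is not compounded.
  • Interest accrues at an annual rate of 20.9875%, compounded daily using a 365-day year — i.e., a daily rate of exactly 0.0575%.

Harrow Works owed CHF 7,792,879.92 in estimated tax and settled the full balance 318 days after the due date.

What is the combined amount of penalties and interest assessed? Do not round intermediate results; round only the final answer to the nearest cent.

Penalty periods: ⌈318/30⌉ = 11; penalty = 11 × 1% × CHF 7,792,879.92 = CHF 857,216.79…
Interest: CHF 7,792,879.92 × ((1 + 0.000575)^318 − 1) = CHF 7,792,879.92 × 0.20057121… = CHF 1,563,027.3446…
Penalties + interest = CHF 857,216.7912 + CHF 1,563,027.3446… = CHF 2,420,244.14

CHF 2,420,244.14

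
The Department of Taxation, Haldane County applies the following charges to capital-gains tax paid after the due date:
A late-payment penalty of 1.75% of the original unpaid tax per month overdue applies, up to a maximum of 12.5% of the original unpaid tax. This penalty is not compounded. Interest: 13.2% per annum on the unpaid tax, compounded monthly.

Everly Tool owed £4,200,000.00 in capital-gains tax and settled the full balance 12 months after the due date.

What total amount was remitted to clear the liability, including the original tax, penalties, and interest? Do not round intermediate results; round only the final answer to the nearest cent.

Penalty (uncapped): 12 × 1.75% × £4,200,000.00 = £882,000.00; cap = 12.5% × £4,200,000.00 = £525,000.00 → penalty = £525,000.00
Interest (13.2%/yr ÷ 12 = 1.1%/month): £4,200,000.00 × ((1 + 0.011)^12 − 1) = £589,202.0253…
Total = £4,200,000.00 + £525,000.0000 + £589,202.0253… = £5,314,202.03

£5,314,202.03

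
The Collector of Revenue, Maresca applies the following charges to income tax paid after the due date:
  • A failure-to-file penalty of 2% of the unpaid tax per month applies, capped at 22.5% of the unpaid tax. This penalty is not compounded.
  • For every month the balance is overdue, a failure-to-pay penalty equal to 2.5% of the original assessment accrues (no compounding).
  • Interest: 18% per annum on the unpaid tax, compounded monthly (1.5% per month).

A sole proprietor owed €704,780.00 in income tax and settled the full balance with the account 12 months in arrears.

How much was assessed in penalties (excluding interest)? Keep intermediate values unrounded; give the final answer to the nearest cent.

Failure-to-file: 12 × 2% × €704,780.00 = €169,147.20, capped at 22.5% × €704,780.00 = €158,575.50
Failure-to-pay penalty = 2.5% × €704,780.00 × 12 mo = €211,434.00
Total penalty = €158,575.50 + €211,434.00 = €370,009.50

€370,009.50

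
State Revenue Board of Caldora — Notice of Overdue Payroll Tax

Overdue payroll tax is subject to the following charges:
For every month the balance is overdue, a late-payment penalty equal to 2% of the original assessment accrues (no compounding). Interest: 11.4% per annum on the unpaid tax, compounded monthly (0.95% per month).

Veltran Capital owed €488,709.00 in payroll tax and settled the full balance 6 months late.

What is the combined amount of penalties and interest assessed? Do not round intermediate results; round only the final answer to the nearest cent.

Late-payment penalty: 6 × 2% × €488,709.00 = €58,645.08
Interest: €488,709.00 × ((1 + 0.0095)^6 − 1) = €488,709.00 × 0.0583710… = €28,526.4429…
Penalties + interest = €58,645.0800 + €28,526.4429… = €87,171.52

€87,171.52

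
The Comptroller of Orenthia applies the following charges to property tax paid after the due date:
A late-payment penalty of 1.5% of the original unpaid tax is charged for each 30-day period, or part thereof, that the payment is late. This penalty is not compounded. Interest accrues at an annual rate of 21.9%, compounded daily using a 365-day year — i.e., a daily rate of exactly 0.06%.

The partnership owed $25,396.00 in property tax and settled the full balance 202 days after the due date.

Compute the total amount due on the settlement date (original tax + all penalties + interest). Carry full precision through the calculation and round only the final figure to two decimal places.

Penalty periods: ⌈202/30⌉ = 7; penalty = 7 × 1.5% × $25,396.00 = $2,666.58
Interest: $25,396.00 × ((1 + 0.0006)^202 − 1) = $25,396.00 × 0.12880963… = $3,271.2494…
Total = $25,396.00 + $2,666.5800 + $3,271.2494… = $31,333.83

$31,333.83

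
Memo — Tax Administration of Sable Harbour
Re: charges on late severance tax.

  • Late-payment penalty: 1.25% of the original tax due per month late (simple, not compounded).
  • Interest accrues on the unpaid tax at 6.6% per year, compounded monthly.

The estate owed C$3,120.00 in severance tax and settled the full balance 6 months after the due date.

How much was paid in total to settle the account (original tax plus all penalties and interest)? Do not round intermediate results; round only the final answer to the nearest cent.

Late-payment penalty = 1.25% × C$3,120.00 × 6 mo = C$234.00
Interest (6.6%/yr ÷ 12 = 0.55%/month): C$3,120.00 × ((1 + 0.0055)^6 − 1) = C$104.3861…
Total = C$3,120.00 + C$234.0000 + C$104.3861… = C$3,458.39

C$3,458.39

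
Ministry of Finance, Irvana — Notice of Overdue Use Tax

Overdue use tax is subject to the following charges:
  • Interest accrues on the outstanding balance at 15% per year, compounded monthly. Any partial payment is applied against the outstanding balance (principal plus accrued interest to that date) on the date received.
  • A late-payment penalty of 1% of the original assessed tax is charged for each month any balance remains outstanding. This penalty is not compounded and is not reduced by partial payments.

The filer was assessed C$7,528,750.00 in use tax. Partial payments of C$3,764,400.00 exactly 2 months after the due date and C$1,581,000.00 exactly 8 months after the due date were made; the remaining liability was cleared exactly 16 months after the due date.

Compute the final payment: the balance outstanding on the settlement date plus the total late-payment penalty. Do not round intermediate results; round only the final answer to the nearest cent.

Monthly rate = 15% ÷ 12 = 1.25%
Balance at month 2: C$7,528,750.0000 × (1 + 0.0125)^2 = C$7,718,145.1172…
After C$3,764,400.00 payment: C$7,718,145.1172… − C$3,764,400.00 = C$3,953,745.1172…
Balance at month 8: C$3,953,745.1172… × (1 + 0.0125)^6 = C$4,259,698.4894…
After C$1,581,000.00 payment: C$4,259,698.4894… − C$1,581,000.00 = C$2,678,698.4894…
Balance at month 16: C$2,678,698.4894… × (1 + 0.0125)^8 = C$2,958,585.2508…
Penalty: 16 × 1% × C$7,528,750.00 = C$1,204,600.00
Final settlement = outstanding balance + penalty = C$2,958,585.2508… + C$1,204,600.00 = C$4,163,185.25

C$4,163,185.25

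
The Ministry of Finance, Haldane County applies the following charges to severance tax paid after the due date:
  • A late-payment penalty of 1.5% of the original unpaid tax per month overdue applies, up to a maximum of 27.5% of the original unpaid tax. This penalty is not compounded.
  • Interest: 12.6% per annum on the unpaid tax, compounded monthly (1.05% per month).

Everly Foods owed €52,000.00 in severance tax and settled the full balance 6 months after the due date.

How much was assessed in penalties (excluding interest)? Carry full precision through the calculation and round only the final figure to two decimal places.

€4,680.00

Penalty: 6 × 1.5% × €52,000.00 = €4,680.00 (below the 27.5% cap of €14,300.00)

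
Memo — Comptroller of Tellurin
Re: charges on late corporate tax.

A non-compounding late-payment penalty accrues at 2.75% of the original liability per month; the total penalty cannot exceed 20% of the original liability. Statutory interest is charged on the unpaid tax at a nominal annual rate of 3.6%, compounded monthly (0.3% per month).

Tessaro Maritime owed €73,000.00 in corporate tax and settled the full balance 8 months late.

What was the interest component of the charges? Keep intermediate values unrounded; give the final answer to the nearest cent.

Interest: €73,000.00 × ((1 + 0.003)^8 − 1) = €73,000.00 × 0.0242535… = €1,770.5068…

€1,770.51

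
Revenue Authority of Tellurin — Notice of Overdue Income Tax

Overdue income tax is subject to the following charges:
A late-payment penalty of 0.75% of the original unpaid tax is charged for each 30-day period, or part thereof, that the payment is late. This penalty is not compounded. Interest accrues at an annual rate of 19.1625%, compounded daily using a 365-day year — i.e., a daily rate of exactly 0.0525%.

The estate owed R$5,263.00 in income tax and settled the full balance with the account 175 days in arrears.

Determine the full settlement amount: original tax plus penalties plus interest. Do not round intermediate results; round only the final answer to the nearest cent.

Penalty periods: ⌈175/30⌉ = 6; penalty = 6 × 0.75% × R$5,263.00 = R$236.84…
Interest: R$5,263.00 × ((1 + 0.000525)^175 − 1) = R$5,263.00 × 0.09620136… = R$506.3077…
Total = R$5,263.00 + R$236.8350 + R$506.3077… = R$6,006.14

R$6,006.14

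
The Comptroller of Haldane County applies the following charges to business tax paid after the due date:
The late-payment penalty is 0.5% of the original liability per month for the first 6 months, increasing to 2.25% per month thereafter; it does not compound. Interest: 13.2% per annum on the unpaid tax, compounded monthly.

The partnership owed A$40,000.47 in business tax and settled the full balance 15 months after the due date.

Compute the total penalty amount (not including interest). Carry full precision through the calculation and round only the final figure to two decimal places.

Penalty, months 1–6: 6 × 0.5% × A$40,000.47 = A$1,200.01…
Penalty, months 7–15: 9 × 2.25% × A$40,000.47 = A$8,100.10…
Total penalty = A$1,200.01… + A$8,100.10… = A$9,300.11

A$9,300.11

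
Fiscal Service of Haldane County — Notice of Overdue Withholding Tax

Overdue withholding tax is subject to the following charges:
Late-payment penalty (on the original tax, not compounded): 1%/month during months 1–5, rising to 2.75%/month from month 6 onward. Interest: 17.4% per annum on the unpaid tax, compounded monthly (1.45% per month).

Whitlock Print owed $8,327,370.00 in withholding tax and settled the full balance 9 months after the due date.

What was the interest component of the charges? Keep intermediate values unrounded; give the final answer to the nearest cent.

$1,151,931.22

Interest: $8,327,370.00 × ((1 + 0.0145)^9 − 1) = $8,327,370.00 × 0.1383307… = $1,151,931.2201…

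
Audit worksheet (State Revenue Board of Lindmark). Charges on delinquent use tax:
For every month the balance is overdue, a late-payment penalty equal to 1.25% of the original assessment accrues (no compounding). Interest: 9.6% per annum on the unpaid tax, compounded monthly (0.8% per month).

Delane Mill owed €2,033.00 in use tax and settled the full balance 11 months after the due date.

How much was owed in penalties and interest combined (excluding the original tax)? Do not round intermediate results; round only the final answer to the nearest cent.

€465.77

Late-payment penalty = 1.25% × €2,033.00 × 11 mo = €279.54…
Interest: €2,033.00 × ((1 + 0.008)^11 − 1) = €2,033.00 × 0.0916058… = €186.2347…
Penalties + interest = €279.5375 + €186.2347… = €465.77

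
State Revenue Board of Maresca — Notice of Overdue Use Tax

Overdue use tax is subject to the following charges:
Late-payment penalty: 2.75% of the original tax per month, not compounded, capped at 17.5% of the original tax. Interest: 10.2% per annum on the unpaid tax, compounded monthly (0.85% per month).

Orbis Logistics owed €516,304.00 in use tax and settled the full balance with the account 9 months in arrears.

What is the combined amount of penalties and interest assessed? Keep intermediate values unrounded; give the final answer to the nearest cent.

€131,220.34

Penalty (uncapped): 9 × 2.75% × €516,304.00 = €127,785.24; cap = 17.5% × €516,304.00 = €90,353.20 → penalty = €90,353.20
Interest: €516,304.00 × ((1 + 0.0085)^9 − 1) = €516,304.00 × 0.0791532… = €40,867.1395…
Penalties + interest = €90,353.2000 + €40,867.1395… = €131,220.34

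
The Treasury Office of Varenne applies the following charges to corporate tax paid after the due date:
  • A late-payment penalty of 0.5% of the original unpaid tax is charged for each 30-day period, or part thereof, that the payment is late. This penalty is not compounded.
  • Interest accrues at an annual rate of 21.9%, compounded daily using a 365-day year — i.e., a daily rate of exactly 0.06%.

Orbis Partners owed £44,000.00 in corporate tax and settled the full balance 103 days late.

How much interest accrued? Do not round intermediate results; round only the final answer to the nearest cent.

£2,804.11

Interest: £44,000.00 × ((1 + 0.0006)^103 − 1) = £44,000.00 × 0.06372986… = £2,804.1138…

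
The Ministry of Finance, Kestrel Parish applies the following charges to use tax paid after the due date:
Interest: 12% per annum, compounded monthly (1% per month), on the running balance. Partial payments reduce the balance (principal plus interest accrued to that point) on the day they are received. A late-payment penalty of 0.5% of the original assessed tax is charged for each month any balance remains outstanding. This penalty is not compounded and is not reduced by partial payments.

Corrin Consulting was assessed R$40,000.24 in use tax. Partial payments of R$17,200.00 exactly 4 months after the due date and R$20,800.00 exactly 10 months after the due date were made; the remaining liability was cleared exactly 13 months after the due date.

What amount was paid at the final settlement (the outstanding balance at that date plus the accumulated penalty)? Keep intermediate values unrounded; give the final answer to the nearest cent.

R$7,882.37

Balance at month 4: R$40,000.2400 × (1 + 0.01)^4 = R$41,624.4101…
After R$17,200.00 payment: R$41,624.4101… − R$17,200.00 = R$24,424.4101…
Balance at month 10: R$24,424.4101… × (1 + 0.01)^6 = R$25,927.0035…
After R$20,800.00 payment: R$25,927.0035… − R$20,800.00 = R$5,127.0035…
Balance at month 13: R$5,127.0035… × (1 + 0.01)^3 = R$5,282.3569…
Penalty: 13 × 0.5% × R$40,000.24 = R$2,600.02…
Final settlement = outstanding balance + penalty = R$5,282.3569… + R$2,600.02… = R$7,882.37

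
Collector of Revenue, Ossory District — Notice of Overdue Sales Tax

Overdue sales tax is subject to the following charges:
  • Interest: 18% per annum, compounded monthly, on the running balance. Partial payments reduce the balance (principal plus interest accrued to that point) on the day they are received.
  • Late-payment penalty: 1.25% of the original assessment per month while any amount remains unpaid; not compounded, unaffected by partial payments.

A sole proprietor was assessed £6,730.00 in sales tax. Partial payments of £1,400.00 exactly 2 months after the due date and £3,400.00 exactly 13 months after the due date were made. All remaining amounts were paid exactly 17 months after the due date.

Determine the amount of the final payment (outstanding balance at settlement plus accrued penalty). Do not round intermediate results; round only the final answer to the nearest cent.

£4,739.54

Monthly rate = 18% ÷ 12 = 1.5%
Balance at month 2: £6,730.0000 × (1 + 0.015)^2 = £6,933.4143…
After £1,400.00 payment: £6,933.4143… − £1,400.00 = £5,533.4143…
Balance at month 13: £5,533.4143… × (1 + 0.015)^11 = £6,518.0794…
After £3,400.00 payment: £6,518.0794… − £3,400.00 = £3,118.0794…
Balance at month 17: £3,118.0794… × (1 + 0.015)^4 = £3,309.4159…
Penalty: 17 × 1.25% × £6,730.00 = £1,430.13…
Final settlement = outstanding balance + penalty = £3,309.4159… + £1,430.13… = £4,739.54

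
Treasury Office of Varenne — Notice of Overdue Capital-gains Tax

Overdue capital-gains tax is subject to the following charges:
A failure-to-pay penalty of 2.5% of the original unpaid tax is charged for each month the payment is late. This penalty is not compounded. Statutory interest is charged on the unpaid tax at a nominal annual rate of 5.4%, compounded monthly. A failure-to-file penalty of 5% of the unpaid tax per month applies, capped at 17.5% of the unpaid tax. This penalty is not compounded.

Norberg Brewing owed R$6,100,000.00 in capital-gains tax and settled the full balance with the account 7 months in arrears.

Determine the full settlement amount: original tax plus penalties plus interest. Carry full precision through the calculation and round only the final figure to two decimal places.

R$8,429,763.57

Failure-to-file: 7 × 5% × R$6,100,000.00 = R$2,135,000.00, capped at 17.5% × R$6,100,000.00 = R$1,067,500.00
Failure-to-pay penalty: 7 × 2.5% × R$6,100,000.00 = R$1,067,500.00
Interest (5.4%/yr ÷ 12 = 0.45%/month): R$6,100,000.00 × ((1 + 0.0045)^7 − 1) = R$194,763.5680…
Total = R$6,100,000.00 + R$2,135,000.0000 + R$194,763.5680… = R$8,429,763.57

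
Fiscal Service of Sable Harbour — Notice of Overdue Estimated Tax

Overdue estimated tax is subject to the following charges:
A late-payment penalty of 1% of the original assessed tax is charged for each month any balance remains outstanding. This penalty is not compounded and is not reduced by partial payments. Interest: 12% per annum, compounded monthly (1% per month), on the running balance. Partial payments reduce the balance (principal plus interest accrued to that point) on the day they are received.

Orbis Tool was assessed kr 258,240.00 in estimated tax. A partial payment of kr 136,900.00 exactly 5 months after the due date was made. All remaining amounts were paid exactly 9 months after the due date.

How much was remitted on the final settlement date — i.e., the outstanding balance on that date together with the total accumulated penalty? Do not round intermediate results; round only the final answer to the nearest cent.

Balance at month 5: kr 258,240.0000 × (1 + 0.01)^5 = kr 271,412.8353…
After kr 136,900.00 payment: kr 271,412.8353… − kr 136,900.00 = kr 134,512.8353…
Balance at month 9: kr 134,512.8353… × (1 + 0.01)^4 = kr 139,974.5958…
Penalty: 9 × 1% × kr 258,240.00 = kr 23,241.60
Final settlement = outstanding balance + penalty = kr 139,974.5958… + kr 23,241.60 = kr 163,216.20

kr 163,216.20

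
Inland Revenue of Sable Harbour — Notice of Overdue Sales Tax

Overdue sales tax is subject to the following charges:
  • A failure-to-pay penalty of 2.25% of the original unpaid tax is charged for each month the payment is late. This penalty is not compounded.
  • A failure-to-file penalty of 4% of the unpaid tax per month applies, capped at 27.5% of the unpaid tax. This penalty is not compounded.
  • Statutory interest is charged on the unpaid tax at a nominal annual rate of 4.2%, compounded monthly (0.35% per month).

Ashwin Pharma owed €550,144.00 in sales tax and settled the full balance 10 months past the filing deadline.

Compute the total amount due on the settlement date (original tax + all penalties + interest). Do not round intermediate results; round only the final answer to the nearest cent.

Failure-to-file: 10 × 4% × €550,144.00 = €220,057.60, capped at 27.5% × €550,144.00 = €151,289.60
Failure-to-pay penalty: 10 × 2.25% × €550,144.00 = €123,782.40
Interest: €550,144.00 × ((1 + 0.0035)^10 − 1) = €550,144.00 × 0.0355564… = €19,561.1548…
Total = €550,144.00 + €275,072.0000 + €19,561.1548… = €844,777.15

€844,777.15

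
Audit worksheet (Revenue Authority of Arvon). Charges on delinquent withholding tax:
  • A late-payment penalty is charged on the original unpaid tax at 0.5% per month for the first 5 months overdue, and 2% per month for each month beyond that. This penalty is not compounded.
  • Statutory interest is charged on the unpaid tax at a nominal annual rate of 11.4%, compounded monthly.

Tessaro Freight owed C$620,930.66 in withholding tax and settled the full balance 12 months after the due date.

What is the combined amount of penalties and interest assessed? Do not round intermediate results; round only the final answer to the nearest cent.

Penalty, months 1–5: 5 × 0.5% × C$620,930.66 = C$15,523.27…
Penalty, months 6–12: 7 × 2% × C$620,930.66 = C$86,930.29…
Interest (11.4%/yr ÷ 12 = 0.95%/month): C$620,930.66 × ((1 + 0.0095)^12 − 1) = C$74,604.3322…
Penalties + interest = C$102,453.5589 + C$74,604.3322… = C$177,057.89

C$177,057.89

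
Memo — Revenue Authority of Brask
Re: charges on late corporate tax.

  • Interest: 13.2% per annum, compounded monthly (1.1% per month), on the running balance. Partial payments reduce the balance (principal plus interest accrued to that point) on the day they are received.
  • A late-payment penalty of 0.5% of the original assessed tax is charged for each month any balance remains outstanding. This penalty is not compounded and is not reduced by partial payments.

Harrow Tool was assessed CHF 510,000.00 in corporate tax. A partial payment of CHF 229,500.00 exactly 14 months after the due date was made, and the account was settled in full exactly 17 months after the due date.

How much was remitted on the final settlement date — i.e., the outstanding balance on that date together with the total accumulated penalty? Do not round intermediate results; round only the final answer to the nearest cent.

Balance at month 14: CHF 510,000.0000 × (1 + 0.011)^14 = CHF 594,410.3384…
After CHF 229,500.00 payment: CHF 594,410.3384… − CHF 229,500.00 = CHF 364,910.3384…
Balance at month 17: CHF 364,910.3384… × (1 + 0.011)^3 = CHF 377,085.3277…
Penalty: 17 × 0.5% × CHF 510,000.00 = CHF 43,350.00
Final settlement = outstanding balance + penalty = CHF 377,085.3277… + CHF 43,350.00 = CHF 420,435.33

CHF 420,435.33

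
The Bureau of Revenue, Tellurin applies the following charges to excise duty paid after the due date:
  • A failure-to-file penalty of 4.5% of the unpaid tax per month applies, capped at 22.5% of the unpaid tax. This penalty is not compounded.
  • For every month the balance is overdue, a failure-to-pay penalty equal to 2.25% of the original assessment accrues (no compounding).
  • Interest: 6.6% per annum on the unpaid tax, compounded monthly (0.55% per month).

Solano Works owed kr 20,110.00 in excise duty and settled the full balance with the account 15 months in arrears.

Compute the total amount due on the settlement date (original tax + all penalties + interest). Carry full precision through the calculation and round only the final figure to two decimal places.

Failure-to-file: 15 × 4.5% × kr 20,110.00 = kr 13,574.25, capped at 22.5% × kr 20,110.00 = kr 4,524.75
Failure-to-pay penalty: 15 × 2.25% × kr 20,110.00 = kr 6,787.13…
Interest: kr 20,110.00 × ((1 + 0.0055)^15 − 1) = kr 20,110.00 × 0.0857532… = kr 1,724.4972…
Total = kr 20,110.00 + kr 11,311.8750 + kr 1,724.4972… = kr 33,146.37

kr 33,146.37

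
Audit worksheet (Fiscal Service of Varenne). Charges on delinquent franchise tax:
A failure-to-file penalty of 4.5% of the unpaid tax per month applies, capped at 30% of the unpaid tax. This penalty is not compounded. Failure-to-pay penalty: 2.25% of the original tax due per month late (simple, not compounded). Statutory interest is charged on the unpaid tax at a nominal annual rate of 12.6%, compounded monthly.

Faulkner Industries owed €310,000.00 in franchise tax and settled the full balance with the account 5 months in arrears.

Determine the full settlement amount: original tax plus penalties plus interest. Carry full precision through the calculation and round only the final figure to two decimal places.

Failure-to-file: 5 × 4.5% × €310,000.00 = €69,750.00 (under the 30% cap)
Failure-to-pay penalty: 5 × 2.25% × €310,000.00 = €34,875.00
Interest (12.6%/yr ÷ 12 = 1.05%/month): €310,000.00 × ((1 + 0.0105)^5 − 1) = €16,620.3825…
Total = €310,000.00 + €104,625.0000 + €16,620.3825… = €431,245.38

€431,245.38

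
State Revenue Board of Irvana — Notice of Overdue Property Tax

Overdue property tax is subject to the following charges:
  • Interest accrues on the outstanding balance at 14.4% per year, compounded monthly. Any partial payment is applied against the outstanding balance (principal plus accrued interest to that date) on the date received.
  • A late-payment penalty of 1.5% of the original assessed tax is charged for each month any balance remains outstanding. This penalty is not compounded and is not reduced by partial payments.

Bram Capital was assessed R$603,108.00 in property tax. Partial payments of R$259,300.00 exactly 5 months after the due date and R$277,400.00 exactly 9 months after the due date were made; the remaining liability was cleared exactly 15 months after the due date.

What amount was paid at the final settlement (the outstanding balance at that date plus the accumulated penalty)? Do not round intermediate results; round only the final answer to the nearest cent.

Monthly rate = 14.4% ÷ 12 = 1.2%
Balance at month 5: R$603,108.0000 × (1 + 0.012)^5 = R$640,173.4399…
After R$259,300.00 payment: R$640,173.4399… − R$259,300.00 = R$380,873.4399…
Balance at month 9: R$380,873.4399… × (1 + 0.012)^4 = R$399,487.0802…
After R$277,400.00 payment: R$399,487.0802… − R$277,400.00 = R$122,087.0802…
Balance at month 15: R$122,087.0802… × (1 + 0.012)^6 = R$131,145.3155…
Penalty: 15 × 1.5% × R$603,108.00 = R$135,699.30
Final settlement = outstanding balance + penalty = R$131,145.3155… + R$135,699.30 = R$266,844.62

R$266,844.62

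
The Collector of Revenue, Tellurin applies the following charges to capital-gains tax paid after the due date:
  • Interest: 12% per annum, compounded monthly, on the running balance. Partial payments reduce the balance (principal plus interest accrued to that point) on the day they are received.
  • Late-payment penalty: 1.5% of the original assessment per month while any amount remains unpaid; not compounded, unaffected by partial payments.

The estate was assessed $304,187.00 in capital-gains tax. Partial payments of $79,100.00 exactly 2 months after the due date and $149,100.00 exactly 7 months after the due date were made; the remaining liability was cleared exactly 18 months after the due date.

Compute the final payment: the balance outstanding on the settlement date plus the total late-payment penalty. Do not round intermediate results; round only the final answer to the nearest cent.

$186,885.88

Monthly rate = 12% ÷ 12 = 1%
Balance at month 2: $304,187.0000 × (1 + 0.01)^2 = $310,301.1587
After $79,100.00 payment: $310,301.1587 − $79,100.00 = $231,201.1587
Balance at month 7: $231,201.1587 × (1 + 0.01)^5 = $242,994.7414…
After $149,100.00 payment: $242,994.7414… − $149,100.00 = $93,894.7414…
Balance at month 18: $93,894.7414… × (1 + 0.01)^11 = $104,755.3909…
Penalty: 18 × 1.5% × $304,187.00 = $82,130.49
Final settlement = outstanding balance + penalty = $104,755.3909… + $82,130.49 = $186,885.88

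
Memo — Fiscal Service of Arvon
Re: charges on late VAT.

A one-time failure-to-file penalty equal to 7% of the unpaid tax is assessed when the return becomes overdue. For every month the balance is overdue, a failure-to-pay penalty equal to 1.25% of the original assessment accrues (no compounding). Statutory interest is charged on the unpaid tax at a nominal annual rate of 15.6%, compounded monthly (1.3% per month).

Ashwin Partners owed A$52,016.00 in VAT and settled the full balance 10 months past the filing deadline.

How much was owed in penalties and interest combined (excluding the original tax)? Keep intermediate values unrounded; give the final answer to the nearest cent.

A$17,314.81

Failure-to-file penalty: 7% × A$52,016.00 = A$3,641.12
Failure-to-pay penalty: 10 × 1.25% × A$52,016.00 = A$6,502.00
Interest: A$52,016.00 × ((1 + 0.013)^10 − 1) = A$52,016.00 × 0.1378747… = A$7,171.6921…
Penalties + interest = A$10,143.1200 + A$7,171.6921… = A$17,314.81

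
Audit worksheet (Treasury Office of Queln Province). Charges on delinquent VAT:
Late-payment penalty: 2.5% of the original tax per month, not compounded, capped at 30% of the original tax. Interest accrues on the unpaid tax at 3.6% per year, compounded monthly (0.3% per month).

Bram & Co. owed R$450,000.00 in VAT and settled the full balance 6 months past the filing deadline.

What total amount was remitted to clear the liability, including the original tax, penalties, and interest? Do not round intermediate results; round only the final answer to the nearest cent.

R$525,660.99

Penalty: 6 × 2.5% × R$450,000.00 = R$67,500.00 (below the 30% cap of R$135,000.00)
Interest: R$450,000.00 × ((1 + 0.003)^6 − 1) = R$450,000.00 × 0.0181355… = R$8,160.9935…
Total = R$450,000.00 + R$67,500.0000 + R$8,160.9935… = R$525,660.99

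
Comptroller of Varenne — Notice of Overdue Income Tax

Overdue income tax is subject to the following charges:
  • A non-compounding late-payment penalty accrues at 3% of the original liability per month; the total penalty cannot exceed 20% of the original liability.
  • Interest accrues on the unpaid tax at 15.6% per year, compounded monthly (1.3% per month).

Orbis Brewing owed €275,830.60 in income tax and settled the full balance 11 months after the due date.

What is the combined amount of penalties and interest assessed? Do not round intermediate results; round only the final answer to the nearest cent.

€97,276.38

Penalty (uncapped): 11 × 3% × €275,830.60 = €91,024.10…; cap = 20% × €275,830.60 = €55,166.12 → penalty = €55,166.12
Interest: €275,830.60 × ((1 + 0.013)^11 − 1) = €275,830.60 × 0.1526671… = €42,110.2589…
Penalties + interest = €55,166.1200 + €42,110.2589… = €97,276.38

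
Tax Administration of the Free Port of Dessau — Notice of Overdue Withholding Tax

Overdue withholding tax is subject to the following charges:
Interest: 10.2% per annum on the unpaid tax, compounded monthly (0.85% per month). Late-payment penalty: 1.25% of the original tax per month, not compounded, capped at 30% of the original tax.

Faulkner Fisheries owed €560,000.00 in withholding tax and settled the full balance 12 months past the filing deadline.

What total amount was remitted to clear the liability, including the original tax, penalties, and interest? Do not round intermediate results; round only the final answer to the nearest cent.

Penalty: 12 × 1.25% × €560,000.00 = €84,000.00 (below the 30% cap of €168,000.00)
Interest: €560,000.00 × ((1 + 0.0085)^12 − 1) = €560,000.00 × 0.1069062… = €59,867.4871…
Total = €560,000.00 + €84,000.0000 + €59,867.4871… = €703,867.49

€703,867.49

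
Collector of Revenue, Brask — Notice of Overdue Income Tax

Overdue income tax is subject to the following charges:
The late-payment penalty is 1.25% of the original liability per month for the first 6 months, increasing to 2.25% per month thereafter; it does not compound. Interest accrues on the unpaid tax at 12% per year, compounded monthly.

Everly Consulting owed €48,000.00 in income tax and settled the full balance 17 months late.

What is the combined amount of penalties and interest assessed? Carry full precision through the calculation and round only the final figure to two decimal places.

€24,326.61

Penalty, months 1–6: 6 × 1.25% × €48,000.00 = €3,600.00
Penalty, months 7–17: 11 × 2.25% × €48,000.00 = €11,880.00
Interest (12%/yr ÷ 12 = 1%/month): €48,000.00 × ((1 + 0.01)^17 − 1) = €8,846.6127…
Penalties + interest = €15,480.0000 + €8,846.6127… = €24,326.61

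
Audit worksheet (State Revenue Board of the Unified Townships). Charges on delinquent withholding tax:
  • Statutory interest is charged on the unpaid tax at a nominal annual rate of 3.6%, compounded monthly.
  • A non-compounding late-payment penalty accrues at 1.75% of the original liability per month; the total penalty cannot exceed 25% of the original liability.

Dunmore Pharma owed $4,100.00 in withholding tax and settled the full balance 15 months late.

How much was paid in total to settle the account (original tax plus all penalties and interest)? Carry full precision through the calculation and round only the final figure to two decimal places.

Penalty (uncapped): 15 × 1.75% × $4,100.00 = $1,076.25; cap = 25% × $4,100.00 = $1,025.00 → penalty = $1,025.00
Interest (3.6%/yr ÷ 12 = 0.3%/month): $4,100.00 × ((1 + 0.003)^15 − 1) = $188.4253…
Total = $4,100.00 + $1,025.0000 + $188.4253… = $5,313.43

$5,313.43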